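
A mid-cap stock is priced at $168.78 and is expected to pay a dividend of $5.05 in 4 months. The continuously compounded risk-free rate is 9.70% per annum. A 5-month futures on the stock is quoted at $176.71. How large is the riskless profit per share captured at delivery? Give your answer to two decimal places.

$6.06 per share

PV(dividends) I = 5.05·e^(−0.0970·4/12) = 4.8893
Fair futures F* = (S − I)·e^(rT) = (168.78 − 4.8893)·e^0.040417 = 163.8907 × 1.041245 = 170.6504
Market $176.71 > fair 170.6504: forward overpriced → cash-and-carry (borrow at r, buy the stock and collect the dividends, short the forward).
Profit at T = |F_mkt − F*| = |176.71 − 170.6504| = $6.06 per share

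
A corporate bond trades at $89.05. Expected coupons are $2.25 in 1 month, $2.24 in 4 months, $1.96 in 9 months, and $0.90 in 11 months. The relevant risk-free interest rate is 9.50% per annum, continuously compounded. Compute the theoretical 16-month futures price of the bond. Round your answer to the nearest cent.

$93.07

PV(coupons) I = 2.25·e^(−0.0950·1/12) + 2.24·e^(−0.0950·4/12) + 1.96·e^(−0.0950·9/12) + 0.90·e^(−0.0950·11/12)
I = 2.2323 + 2.1702 + 1.8252 + 0.8249 = 7.0526
F = (S − I)·e^(rT) = (89.05 − 7.0526) · e^(0.0950·16/12)
= 81.9974 · e^0.126667 = 81.9974 × 1.135039 = $93.07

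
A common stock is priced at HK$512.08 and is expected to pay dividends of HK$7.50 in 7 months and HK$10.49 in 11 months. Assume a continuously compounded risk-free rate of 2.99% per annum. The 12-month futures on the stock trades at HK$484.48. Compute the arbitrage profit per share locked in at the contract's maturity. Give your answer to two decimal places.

HK$25.03 per share

PV(dividends) I = 7.50·e^(−0.0299·7/12) + 10.49·e^(−0.0299·11/12) = 17.5767
Fair futures F* = (S − I)·e^(rT) = (512.08 − 17.5767)·e^0.029900 = 494.5033 × 1.030351 = 509.5120
Market HK$484.48 < fair 509.5120: forward underpriced → reverse cash-and-carry (short the stock, invest proceeds at r, pay the dividends, go long the forward).
Profit at T = |F_mkt − F*| = |484.48 − 509.5120| = HK$25.03 per share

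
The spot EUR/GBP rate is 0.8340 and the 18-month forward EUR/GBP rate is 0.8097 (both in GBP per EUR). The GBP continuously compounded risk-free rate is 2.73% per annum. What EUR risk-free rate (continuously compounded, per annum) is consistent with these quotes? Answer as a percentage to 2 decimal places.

4.70%

F = S·e^((r_GBP − r_EUR)T) ⇒ r_EUR = r_GBP − ln(F/S)/T
ln(0.8097/0.8340) = -0.029570; /(18/12) = -0.019713
r_EUR = 0.0273 + 0.019713 = 0.047013
r_EUR = 4.70%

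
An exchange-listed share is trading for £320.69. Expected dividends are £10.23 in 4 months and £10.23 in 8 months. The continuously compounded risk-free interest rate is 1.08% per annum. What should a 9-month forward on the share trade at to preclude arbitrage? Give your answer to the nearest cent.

PV(dividends) I = 10.23·e^(−0.0108·4/12) + 10.23·e^(−0.0108·8/12)
I = 10.1932 + 10.1566 = 20.3498
F = (S − I)·e^(rT) = (320.69 − 20.3498) · e^(0.0108·9/12)
= 300.3402 · e^0.008100 = 300.3402 × 1.008133 = £302.78

£302.78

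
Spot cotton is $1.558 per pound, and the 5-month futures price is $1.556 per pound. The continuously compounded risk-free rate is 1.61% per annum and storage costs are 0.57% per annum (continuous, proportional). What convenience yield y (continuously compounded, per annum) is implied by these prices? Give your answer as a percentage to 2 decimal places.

2.49%

F = S·e^((r+u−y)T) ⇒ (r+u−y) = ln(F/S)/T
ln(1.556/1.558) = -0.001285; /T ⇒ -0.003084
y = r + u − ln(F/S)/T = 0.0161 + 0.0057 + 0.003084 = 0.024884
y = 2.49%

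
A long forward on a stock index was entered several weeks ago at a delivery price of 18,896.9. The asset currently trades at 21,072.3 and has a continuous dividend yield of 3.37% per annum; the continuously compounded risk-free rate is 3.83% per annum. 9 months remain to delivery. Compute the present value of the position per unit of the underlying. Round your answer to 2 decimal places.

2184.56

Current fair forward for the remaining 9 months: F = S·e^((r − q)·T), (r − q) = 0.0383 − 0.0337 = 0.0046
F = 21072.3 · e^(0.0046 × 9/12) = 21072.3 × 1.00345596 = 21145.1250
Value of long forward = (F − K)·e^(−rT) = (21145.1250 − 18896.9) · e^(−0.0383·9/12)
= 2248.2250 × 0.97168364 = 2184.56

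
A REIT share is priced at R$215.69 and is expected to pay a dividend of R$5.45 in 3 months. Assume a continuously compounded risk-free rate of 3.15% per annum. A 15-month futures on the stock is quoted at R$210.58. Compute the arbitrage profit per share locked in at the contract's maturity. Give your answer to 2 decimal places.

R$8.15 per share

PV(dividends) I = 5.45·e^(−0.0315·3/12) = 5.4072
Fair futures F* = (S − I)·e^(rT) = (215.69 − 5.4072)·e^0.039375 = 210.2828 × 1.040160 = 218.7278
Market R$210.58 < fair 218.7278: forward underpriced → reverse cash-and-carry (short the stock, invest proceeds at r, pay the dividends, go long the forward).
Profit at T = |F_mkt − F*| = |210.58 − 218.7278| = R$8.15 per share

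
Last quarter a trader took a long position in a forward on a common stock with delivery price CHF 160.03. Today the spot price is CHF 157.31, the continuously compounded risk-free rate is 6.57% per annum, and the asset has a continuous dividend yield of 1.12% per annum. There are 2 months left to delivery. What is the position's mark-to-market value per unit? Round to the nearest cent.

Current fair forward for the remaining 2 months: F = S·e^((r − q)·T), (r − q) = 0.0657 − 0.0112 = 0.0545
F = 157.31 · e^(0.0545 × 2/12) = 157.31 × 1.009125 = 158.7455
Value of long forward = (F − K)·e^(−rT) = (158.7455 − 160.03) · e^(−0.0657·2/12)
= -1.2845 × 0.989110 = -1.27

-CHF 1.27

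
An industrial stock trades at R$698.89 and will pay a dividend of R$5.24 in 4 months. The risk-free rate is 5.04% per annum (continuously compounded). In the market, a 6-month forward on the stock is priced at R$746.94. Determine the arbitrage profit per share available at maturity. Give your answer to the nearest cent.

R$35.50 per share

PV(dividends) I = 5.24·e^(−0.0504·4/12) = 5.1527
Fair forward F* = (S − I)·e^(rT) = (698.89 − 5.1527)·e^0.025200 = 693.7373 × 1.025520 = 711.4415
Market R$746.94 > fair 711.4415: forward overpriced → cash-and-carry (borrow at r, buy the stock and collect the dividends, short the forward).
Profit at T = |F_mkt − F*| = |746.94 − 711.4415| = R$35.50 per share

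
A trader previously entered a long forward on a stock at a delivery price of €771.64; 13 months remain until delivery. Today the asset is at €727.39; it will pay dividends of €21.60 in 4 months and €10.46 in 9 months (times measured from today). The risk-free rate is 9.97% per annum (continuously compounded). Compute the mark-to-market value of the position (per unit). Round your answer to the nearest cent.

€4.15

PV(remaining dividends) I = 21.60·e^(−0.0997·4/12) + 10.46·e^(−0.0997·9/12) = 30.6003
Current forward F = (S − I)·e^(rT) = (727.39 − 30.6003)·e^(0.0997·13/12) = 696.7897 × 1.114057 = 776.2634
Value (long) = (F − K)·e^(−rT) = (776.2634 − 771.64) × 0.897620 = 4.1501
Value = €4.15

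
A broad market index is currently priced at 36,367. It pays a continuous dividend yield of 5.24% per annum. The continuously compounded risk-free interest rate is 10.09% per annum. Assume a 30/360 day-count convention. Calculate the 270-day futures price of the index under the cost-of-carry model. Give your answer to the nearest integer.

F = S·e^((r − q)T) = 36367 · e^((0.1009 − 0.0524) × 270/360)
= 36367 · e^0.036375 = 36367 × 1.037045
F = 37,714

37,714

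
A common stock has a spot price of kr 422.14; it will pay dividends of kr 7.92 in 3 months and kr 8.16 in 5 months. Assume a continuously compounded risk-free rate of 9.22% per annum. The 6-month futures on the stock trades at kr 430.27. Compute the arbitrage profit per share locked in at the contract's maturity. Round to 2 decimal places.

kr 4.54 per share

PV(dividends) I = 7.92·e^(−0.0922·3/12) + 8.16·e^(−0.0922·5/12) = 15.5920
Fair futures F* = (S − I)·e^(rT) = (422.14 − 15.5920)·e^0.046100 = 406.5480 × 1.047179 = 425.7285
Market kr 430.27 > fair 425.7285: forward overpriced → cash-and-carry (borrow at r, buy the stock and collect the dividends, short the forward).
Profit at T = |F_mkt − F*| = |430.27 − 425.7285| = kr 4.54 per share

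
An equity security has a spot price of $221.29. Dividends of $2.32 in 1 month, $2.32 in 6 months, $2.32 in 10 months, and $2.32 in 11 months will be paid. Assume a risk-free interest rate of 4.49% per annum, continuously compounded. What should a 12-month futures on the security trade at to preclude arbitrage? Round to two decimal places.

$222.00

PV(dividends) I = 2.32·e^(−0.0449·1/12) + 2.32·e^(−0.0449·6/12) + 2.32·e^(−0.0449·10/12) + 2.32·e^(−0.0449·11/12)
I = 2.3113 + 2.2685 + 2.2348 + 2.2265 = 9.0411
F = (S − I)·e^(rT) = (221.29 − 9.0411) · e^(0.0449·12/12)
= 212.2489 · e^0.044900 = 212.2489 × 1.045923 = $222.00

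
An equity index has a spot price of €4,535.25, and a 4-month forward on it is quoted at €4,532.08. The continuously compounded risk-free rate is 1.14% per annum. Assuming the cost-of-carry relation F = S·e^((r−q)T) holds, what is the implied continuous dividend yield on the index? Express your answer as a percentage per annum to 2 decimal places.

From F = S·e^((r−q)T): (r − q) = ln(F/S)/T
ln(4532.08/4535.25) = ln(0.999301) = -0.000699
(r − q) = -0.000699 / (4/12) = -0.002097
q = r − ln(F/S)/T = 0.0114 + 0.002097 = 0.013497
q = 1.35%

1.35%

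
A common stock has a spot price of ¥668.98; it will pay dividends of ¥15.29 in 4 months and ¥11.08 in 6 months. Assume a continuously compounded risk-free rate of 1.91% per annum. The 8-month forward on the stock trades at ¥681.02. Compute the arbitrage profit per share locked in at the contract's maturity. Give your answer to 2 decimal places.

PV(dividends) I = 15.29·e^(−0.0191·4/12) + 11.08·e^(−0.0191·6/12) = 26.1677
Fair forward F* = (S − I)·e^(rT) = (668.98 − 26.1677)·e^0.012733 = 642.8123 × 1.012814 = 651.0493
Market ¥681.02 > fair 651.0493: forward overpriced → cash-and-carry (borrow at r, buy the stock and collect the dividends, short the forward).
Profit at T = |F_mkt − F*| = |681.02 − 651.0493| = ¥29.97 per share

¥29.97 per share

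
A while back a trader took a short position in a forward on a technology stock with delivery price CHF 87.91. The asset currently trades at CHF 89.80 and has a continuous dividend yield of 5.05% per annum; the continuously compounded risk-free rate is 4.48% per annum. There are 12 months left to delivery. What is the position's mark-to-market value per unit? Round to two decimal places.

-CHF 1.32

Current fair forward for the remaining 12 months: F = S·e^((r − q)·T), (r − q) = 0.0448 − 0.0505 = -0.0057
F = 89.80 · e^(-0.0057 × 12/12) = 89.80 × 0.994316 = 89.2896
Value of long forward = (F − K)·e^(−rT) = (89.2896 − 87.91) · e^(−0.0448·12/12)
= 1.3796 × 0.956189 = 1.32
Short position value = −(long value) = -CHF 1.32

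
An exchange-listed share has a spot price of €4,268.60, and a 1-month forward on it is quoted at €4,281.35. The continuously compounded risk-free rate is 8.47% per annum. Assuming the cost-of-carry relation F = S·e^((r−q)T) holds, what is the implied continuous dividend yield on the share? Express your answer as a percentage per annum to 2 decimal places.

4.89%

From F = S·e^((r−q)T): (r − q) = ln(F/S)/T
ln(4281.35/4268.60) = ln(1.002987) = 0.002983
(r − q) = 0.002983 / (1/12) = 0.035796
q = r − ln(F/S)/T = 0.0847 − 0.035796 = 0.048904
q = 4.89%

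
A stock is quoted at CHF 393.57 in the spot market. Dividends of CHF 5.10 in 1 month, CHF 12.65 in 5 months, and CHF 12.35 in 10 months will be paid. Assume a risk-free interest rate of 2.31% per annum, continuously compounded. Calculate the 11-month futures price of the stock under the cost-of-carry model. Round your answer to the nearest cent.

PV(dividends) I = 5.10·e^(−0.0231·1/12) + 12.65·e^(−0.0231·5/12) + 12.35·e^(−0.0231·10/12)
I = 5.0902 + 12.5288 + 12.1145 = 29.7335
F = (S − I)·e^(rT) = (393.57 − 29.7335) · e^(0.0231·11/12)
= 363.8365 · e^0.021175 = 363.8365 × 1.021401 = CHF 371.62

CHF 371.62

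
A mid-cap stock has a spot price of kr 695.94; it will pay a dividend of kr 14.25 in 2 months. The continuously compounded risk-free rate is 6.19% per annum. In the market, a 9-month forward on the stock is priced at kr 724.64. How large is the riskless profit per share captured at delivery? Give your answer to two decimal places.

PV(dividends) I = 14.25·e^(−0.0619·2/12) = 14.1037
Fair forward F* = (S − I)·e^(rT) = (695.94 − 14.1037)·e^0.046425 = 681.8363 × 1.047520 = 714.2372
Market kr 724.64 > fair 714.2372: forward overpriced → cash-and-carry (borrow at r, buy the stock and collect the dividends, short the forward).
Profit at T = |F_mkt − F*| = |724.64 − 714.2372| = kr 10.40 per share

kr 10.40 per share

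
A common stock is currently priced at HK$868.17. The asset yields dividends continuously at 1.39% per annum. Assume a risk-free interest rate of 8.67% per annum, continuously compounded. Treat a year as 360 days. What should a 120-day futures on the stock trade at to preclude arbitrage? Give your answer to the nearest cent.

F = S·e^((r − q)T) = 868.17 · e^((0.0867 − 0.0139) × 120/360)
= 868.17 · e^0.024267 = 868.17 × 1.024564
F = HK$889.50

HK$889.50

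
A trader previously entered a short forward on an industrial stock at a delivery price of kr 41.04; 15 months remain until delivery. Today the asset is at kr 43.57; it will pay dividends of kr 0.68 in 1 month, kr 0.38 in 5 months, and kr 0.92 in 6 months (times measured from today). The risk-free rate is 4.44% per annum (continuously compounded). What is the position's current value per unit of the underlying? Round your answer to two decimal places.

-kr 2.80

PV(remaining dividends) I = 0.68·e^(−0.0444·1/12) + 0.38·e^(−0.0444·5/12) + 0.92·e^(−0.0444·6/12) = 1.9503
Current forward F = (S − I)·e^(rT) = (43.57 − 1.9503)·e^(0.0444·15/12) = 41.6197 × 1.057069 = 43.9949
Value (long) = (F − K)·e^(−rT) = (43.9949 − 41.04) × 0.946012 = 2.7954
Short position value = −(long value) = -kr 2.80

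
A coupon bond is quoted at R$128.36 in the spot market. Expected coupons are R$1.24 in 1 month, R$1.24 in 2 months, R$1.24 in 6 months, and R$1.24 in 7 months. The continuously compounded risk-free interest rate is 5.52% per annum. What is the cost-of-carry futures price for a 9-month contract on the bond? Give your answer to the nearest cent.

R$128.71

PV(coupons) I = 1.24·e^(−0.0552·1/12) + 1.24·e^(−0.0552·2/12) + 1.24·e^(−0.0552·6/12) + 1.24·e^(−0.0552·7/12)
I = 1.2343 + 1.2286 + 1.2062 + 1.2007 = 4.8698
F = (S − I)·e^(rT) = (128.36 − 4.8698) · e^(0.0552·9/12)
= 123.4902 · e^0.041400 = 123.4902 × 1.042269 = R$128.71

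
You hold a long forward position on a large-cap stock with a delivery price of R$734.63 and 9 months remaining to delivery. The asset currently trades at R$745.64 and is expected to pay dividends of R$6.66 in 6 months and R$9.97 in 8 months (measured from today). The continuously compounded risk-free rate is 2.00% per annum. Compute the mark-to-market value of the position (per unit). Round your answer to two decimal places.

R$5.52

PV(remaining dividends) I = 6.66·e^(−0.0200·6/12) + 9.97·e^(−0.0200·8/12) = 16.4317
Current forward F = (S − I)·e^(rT) = (745.64 − 16.4317)·e^(0.0200·9/12) = 729.2083 × 1.015113 = 740.2288
Value (long) = (F − K)·e^(−rT) = (740.2288 − 734.63) × 0.985112 = 5.5154
Value = R$5.52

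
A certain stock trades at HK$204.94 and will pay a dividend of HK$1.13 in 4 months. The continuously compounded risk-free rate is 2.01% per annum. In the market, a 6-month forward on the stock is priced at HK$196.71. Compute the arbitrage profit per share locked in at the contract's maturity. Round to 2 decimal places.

HK$9.17 per share

PV(dividends) I = 1.13·e^(−0.0201·4/12) = 1.1225
Fair forward F* = (S − I)·e^(rT) = (204.94 − 1.1225)·e^0.010050 = 203.8175 × 1.010101 = 205.8763
Market HK$196.71 < fair 205.8763: forward underpriced → reverse cash-and-carry (short the stock, invest proceeds at r, pay the dividends, go long the forward).
Profit at T = |F_mkt − F*| = |196.71 − 205.8763| = HK$9.17 per share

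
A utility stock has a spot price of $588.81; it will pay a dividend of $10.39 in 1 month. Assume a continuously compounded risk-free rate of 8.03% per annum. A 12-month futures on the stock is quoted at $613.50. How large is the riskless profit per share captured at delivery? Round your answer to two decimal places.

$13.36 per share

PV(dividends) I = 10.39·e^(−0.0803·1/12) = 10.3207
Fair futures F* = (S − I)·e^(rT) = (588.81 − 10.3207)·e^0.080300 = 578.4893 × 1.083612 = 626.8579
Market $613.50 < fair 626.8579: forward underpriced → reverse cash-and-carry (short the stock, invest proceeds at r, pay the dividends, go long the forward).
Profit at T = |F_mkt − F*| = |613.50 − 626.8579| = $13.36 per share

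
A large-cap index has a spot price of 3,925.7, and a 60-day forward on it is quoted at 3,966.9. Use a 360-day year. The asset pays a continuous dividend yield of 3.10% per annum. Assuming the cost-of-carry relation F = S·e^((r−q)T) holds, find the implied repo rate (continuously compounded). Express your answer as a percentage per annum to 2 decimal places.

9.36%

From F = S·e^((r−q)T): (r − q) = ln(F/S)/T
ln(3966.9/3925.7) = ln(1.010495) = 0.010440
(r − q) = 0.010440 / (60/360) = 0.062640
r = ln(F/S)/T + q = 0.062640 + 0.0310 = 0.093640
r = 9.36%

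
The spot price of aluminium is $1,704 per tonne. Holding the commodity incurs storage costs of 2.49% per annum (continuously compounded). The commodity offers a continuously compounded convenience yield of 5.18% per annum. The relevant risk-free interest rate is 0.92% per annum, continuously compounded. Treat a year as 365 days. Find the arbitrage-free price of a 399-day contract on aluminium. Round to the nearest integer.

Net carry = r + u − y = 0.0092 + 0.0249 − 0.0518 = -0.0177
F = S·e^((r+u−y)T) = 1704 · e^(-0.0177 × 399/365) = 1704 · e^-0.019349
= 1704 × 0.980837 = $1,671 per tonne

$1,671 per tonne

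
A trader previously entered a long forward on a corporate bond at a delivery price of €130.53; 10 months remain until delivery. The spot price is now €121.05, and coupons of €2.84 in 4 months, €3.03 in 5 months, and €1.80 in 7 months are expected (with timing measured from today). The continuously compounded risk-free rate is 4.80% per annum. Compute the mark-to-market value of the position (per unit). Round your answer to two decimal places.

PV(remaining coupons) I = 2.84·e^(−0.0480·4/12) + 3.03·e^(−0.0480·5/12) + 1.80·e^(−0.0480·7/12) = 7.5152
Current forward F = (S − I)·e^(rT) = (121.05 − 7.5152)·e^(0.0480·10/12) = 113.5348 × 1.040811 = 118.1683
Value (long) = (F − K)·e^(−rT) = (118.1683 − 130.53) × 0.960789 = -11.8770
Value = -€11.88

-€11.88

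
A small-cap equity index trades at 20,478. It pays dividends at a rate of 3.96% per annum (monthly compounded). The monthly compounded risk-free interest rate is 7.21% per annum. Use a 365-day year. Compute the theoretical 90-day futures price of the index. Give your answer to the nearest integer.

20,642

F = S · (1+r/12)^(12T) / (1+q/12)^(12T)
= 20478 × 1.017883 / 1.009796 = 20478 × 1.008009
F = 20,642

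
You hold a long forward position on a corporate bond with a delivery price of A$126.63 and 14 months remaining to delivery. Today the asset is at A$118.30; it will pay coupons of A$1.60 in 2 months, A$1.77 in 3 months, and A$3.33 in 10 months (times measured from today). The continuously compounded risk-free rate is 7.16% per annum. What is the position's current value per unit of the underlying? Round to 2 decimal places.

-A$4.64

PV(remaining coupons) I = 1.60·e^(−0.0716·2/12) + 1.77·e^(−0.0716·3/12) + 3.33·e^(−0.0716·10/12) = 6.4567
Current forward F = (S − I)·e^(rT) = (118.30 − 6.4567)·e^(0.0716·14/12) = 111.8433 × 1.087121 = 121.5872
Value (long) = (F − K)·e^(−rT) = (121.5872 − 126.63) × 0.919860 = -4.6387
Value = -A$4.64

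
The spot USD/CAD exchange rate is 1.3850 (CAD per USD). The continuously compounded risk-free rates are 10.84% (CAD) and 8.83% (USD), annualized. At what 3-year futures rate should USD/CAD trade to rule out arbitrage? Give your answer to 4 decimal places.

F = S·e^((r_CAD − r_USD)T) = 1.3850 · e^((0.1084 − 0.0883) × 3)
= 1.3850 · e^0.060300 = 1.3850 × 1.062155
F = 1.4711 CAD per USD

1.4711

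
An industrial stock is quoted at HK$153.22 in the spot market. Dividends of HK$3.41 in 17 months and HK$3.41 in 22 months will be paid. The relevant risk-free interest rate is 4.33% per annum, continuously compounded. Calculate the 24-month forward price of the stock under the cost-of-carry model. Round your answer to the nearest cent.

PV(dividends) I = 3.41·e^(−0.0433·17/12) + 3.41·e^(−0.0433·22/12)
I = 3.2071 + 3.1498 = 6.3569
F = (S − I)·e^(rT) = (153.22 − 6.3569) · e^(0.0433·24/12)
= 146.8631 · e^0.086600 = 146.8631 × 1.090460 = HK$160.15

HK$160.15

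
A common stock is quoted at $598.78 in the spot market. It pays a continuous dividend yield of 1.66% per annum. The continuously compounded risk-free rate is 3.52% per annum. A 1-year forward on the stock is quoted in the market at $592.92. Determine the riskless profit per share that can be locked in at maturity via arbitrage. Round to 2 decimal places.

$17.10 per share

Fair forward: F* = S·e^(carry·T), with carry = (r − q) = 0.0352 − 0.0166 = 0.0186
F* = 598.78 · e^(0.0186 × 1) = 598.78 · e^0.018600 = 598.78 × 1.018774 = $610.0215
Market $592.92 < fair $610.0215: forward underpriced → reverse cash-and-carry (short spot, go long the forward).
At maturity, profit = |F_mkt − F*| = |592.92 − 610.0215| = $17.10 per share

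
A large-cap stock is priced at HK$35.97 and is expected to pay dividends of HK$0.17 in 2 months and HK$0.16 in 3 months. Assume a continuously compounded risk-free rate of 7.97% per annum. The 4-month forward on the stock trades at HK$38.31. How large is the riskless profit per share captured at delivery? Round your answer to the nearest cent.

PV(dividends) I = 0.17·e^(−0.0797·2/12) + 0.16·e^(−0.0797·3/12) = 0.3246
Fair forward F* = (S − I)·e^(rT) = (35.97 − 0.3246)·e^0.026567 = 35.6454 × 1.026923 = 36.6051
Market HK$38.31 > fair 36.6051: forward overpriced → cash-and-carry (borrow at r, buy the stock and collect the dividends, short the forward).
Profit at T = |F_mkt − F*| = |38.31 − 36.6051| = HK$1.70 per share

HK$1.70 per share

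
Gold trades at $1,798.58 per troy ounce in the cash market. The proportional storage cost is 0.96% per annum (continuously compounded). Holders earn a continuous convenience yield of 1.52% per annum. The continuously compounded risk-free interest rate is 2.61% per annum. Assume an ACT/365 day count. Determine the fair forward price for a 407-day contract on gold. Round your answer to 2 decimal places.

$1,840.17 per troy ounce

Net carry = r + u − y = 0.0261 + 0.0096 − 0.0152 = 0.0205
F = S·e^((r+u−y)T) = 1798.58 · e^(0.0205 × 407/365) = 1798.58 · e^0.02285890
= 1798.58 × 1.02312217 = $1,840.17 per troy ounce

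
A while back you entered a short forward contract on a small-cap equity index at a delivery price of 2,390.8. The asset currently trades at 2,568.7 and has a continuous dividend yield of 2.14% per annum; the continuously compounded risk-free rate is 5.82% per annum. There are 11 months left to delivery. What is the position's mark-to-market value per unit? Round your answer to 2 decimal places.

Current fair forward for the remaining 11 months: F = S·e^((r − q)·T), (r − q) = 0.0582 − 0.0214 = 0.0368
F = 2568.7 · e^(0.0368 × 11/12) = 2568.7 × 1.03430875 = 2656.8289
Value of long forward = (F − K)·e^(−rT) = (2656.8289 − 2390.8) · e^(−0.0582·11/12)
= 266.0289 × 0.94804814 = 252.21
Short position value = −(long value) = -252.21

-252.21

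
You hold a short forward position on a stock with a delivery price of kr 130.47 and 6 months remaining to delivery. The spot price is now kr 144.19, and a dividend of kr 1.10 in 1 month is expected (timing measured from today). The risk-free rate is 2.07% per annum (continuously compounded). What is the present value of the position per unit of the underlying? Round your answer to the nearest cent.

PV(remaining dividends) I = 1.10·e^(−0.0207·1/12) = 1.0981
Current forward F = (S − I)·e^(rT) = (144.19 − 1.0981)·e^(0.0207·6/12) = 143.0919 × 1.010404 = 144.5806
Value (long) = (F − K)·e^(−rT) = (144.5806 − 130.47) × 0.989703 = 13.9653
Short position value = −(long value) = -kr 13.97

-kr 13.97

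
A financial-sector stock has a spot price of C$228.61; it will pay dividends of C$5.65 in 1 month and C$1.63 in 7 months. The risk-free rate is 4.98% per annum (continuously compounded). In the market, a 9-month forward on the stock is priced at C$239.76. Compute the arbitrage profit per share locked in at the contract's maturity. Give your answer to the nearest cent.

C$9.93 per share

PV(dividends) I = 5.65·e^(−0.0498·1/12) + 1.63·e^(−0.0498·7/12) = 7.2099
Fair forward F* = (S − I)·e^(rT) = (228.61 − 7.2099)·e^0.037350 = 221.4001 × 1.038056 = 229.8257
Market C$239.76 > fair 229.8257: forward overpriced → cash-and-carry (borrow at r, buy the stock and collect the dividends, short the forward).
Profit at T = |F_mkt − F*| = |239.76 − 229.8257| = C$9.93 per share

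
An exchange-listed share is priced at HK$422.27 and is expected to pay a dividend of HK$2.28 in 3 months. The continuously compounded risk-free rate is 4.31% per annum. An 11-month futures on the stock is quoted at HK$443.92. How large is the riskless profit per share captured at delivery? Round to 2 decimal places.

HK$6.98 per share

PV(dividends) I = 2.28·e^(−0.0431·3/12) = 2.2556
Fair futures F* = (S − I)·e^(rT) = (422.27 − 2.2556)·e^0.039508 = 420.0144 × 1.040299 = 436.9406
Market HK$443.92 > fair 436.9406: forward overpriced → cash-and-carry (borrow at r, buy the stock and collect the dividends, short the forward).
Profit at T = |F_mkt − F*| = |443.92 − 436.9406| = HK$6.98 per share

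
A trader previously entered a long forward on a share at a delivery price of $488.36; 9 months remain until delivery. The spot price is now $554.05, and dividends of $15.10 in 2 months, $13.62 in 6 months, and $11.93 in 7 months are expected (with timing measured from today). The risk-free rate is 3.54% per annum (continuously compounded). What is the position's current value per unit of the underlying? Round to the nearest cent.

$38.41

PV(remaining dividends) I = 15.10·e^(−0.0354·2/12) + 13.62·e^(−0.0354·6/12) + 11.93·e^(−0.0354·7/12) = 40.0784
Current forward F = (S − I)·e^(rT) = (554.05 − 40.0784)·e^(0.0354·9/12) = 513.9716 × 1.026906 = 527.8005
Value (long) = (F − K)·e^(−rT) = (527.8005 − 488.36) × 0.973799 = 38.4071
Value = $38.41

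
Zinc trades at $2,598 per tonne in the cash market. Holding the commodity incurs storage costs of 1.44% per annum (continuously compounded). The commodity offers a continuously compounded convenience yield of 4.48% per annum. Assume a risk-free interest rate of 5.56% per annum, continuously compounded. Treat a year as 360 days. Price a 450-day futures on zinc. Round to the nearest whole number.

Net carry = r + u − y = 0.0556 + 0.0144 − 0.0448 = 0.0252
F = S·e^((r+u−y)T) = 2598 · e^(0.0252 × 450/360) = 2598 · e^0.031500
= 2598 × 1.032001 = $2,681 per tonne

$2,681 per tonne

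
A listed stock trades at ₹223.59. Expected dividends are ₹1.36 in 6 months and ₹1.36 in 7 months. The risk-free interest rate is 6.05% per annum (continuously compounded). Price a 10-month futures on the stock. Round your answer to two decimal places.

₹232.38

PV(dividends) I = 1.36·e^(−0.0605·6/12) + 1.36·e^(−0.0605·7/12)
I = 1.3195 + 1.3128 = 2.6323
F = (S − I)·e^(rT) = (223.59 − 2.6323) · e^(0.0605·10/12)
= 220.9577 · e^0.050417 = 220.9577 × 1.051710 = ₹232.38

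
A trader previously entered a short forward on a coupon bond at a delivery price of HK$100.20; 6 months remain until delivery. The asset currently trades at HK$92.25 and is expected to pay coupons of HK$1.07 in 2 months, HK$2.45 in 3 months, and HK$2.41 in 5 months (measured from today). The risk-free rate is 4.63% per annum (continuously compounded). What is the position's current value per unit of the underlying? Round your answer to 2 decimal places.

HK$11.50

PV(remaining coupons) I = 1.07·e^(−0.0463·2/12) + 2.45·e^(−0.0463·3/12) + 2.41·e^(−0.0463·5/12) = 5.8475
Current forward F = (S − I)·e^(rT) = (92.25 − 5.8475)·e^(0.0463·6/12) = 86.4025 × 1.023420 = 88.4260
Value (long) = (F − K)·e^(−rT) = (88.4260 − 100.20) × 0.977116 = -11.5046
Short position value = −(long value) = HK$11.50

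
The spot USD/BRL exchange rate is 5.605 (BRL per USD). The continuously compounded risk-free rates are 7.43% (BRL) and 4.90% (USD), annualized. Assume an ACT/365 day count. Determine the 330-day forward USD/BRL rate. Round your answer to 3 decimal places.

F = S·e^((r_BRL − r_USD)T) = 5.605 · e^((0.0743 − 0.0490) × 330/365)
= 5.605 · e^0.022874 = 5.605 × 1.023138
F = 5.735 BRL per USD

5.735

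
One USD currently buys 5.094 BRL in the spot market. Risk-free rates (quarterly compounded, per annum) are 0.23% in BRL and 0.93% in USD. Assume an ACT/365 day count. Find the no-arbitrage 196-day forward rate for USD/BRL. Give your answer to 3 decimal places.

5.075

By covered interest parity, F = S · (1+r_BRL/4)^(4T) / (1+r_USD/4)^(4T)
= 5.094 × 1.001235 / 1.005001 = 5.094 × 0.996253
F = 5.075 BRL per USD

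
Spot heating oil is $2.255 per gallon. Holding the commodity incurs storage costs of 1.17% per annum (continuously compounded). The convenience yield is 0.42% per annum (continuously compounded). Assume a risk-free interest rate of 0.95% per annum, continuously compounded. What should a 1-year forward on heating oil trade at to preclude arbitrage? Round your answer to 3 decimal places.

Net carry = r + u − y = 0.0095 + 0.0117 − 0.0042 = 0.0170
F = S·e^((r+u−y)T) = 2.255 · e^(0.0170 × 12/12) = 2.255 · e^0.017000
= 2.255 × 1.017145 = $2.294 per gallon

$2.294 per gallon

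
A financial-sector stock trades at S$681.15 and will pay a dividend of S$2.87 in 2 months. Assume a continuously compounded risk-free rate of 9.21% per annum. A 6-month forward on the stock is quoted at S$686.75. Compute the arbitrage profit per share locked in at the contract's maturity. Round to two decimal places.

PV(dividends) I = 2.87·e^(−0.0921·2/12) = 2.8263
Fair forward F* = (S − I)·e^(rT) = (681.15 − 2.8263)·e^0.046050 = 678.3237 × 1.047127 = 710.2911
Market S$686.75 < fair 710.2911: forward underpriced → reverse cash-and-carry (short the stock, invest proceeds at r, pay the dividends, go long the forward).
Profit at T = |F_mkt − F*| = |686.75 − 710.2911| = S$23.54 per share

S$23.54 per share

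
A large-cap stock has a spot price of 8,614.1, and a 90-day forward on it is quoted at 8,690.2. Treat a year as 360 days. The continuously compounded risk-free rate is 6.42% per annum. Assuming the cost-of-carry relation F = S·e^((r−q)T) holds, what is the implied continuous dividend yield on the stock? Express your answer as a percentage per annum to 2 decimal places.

2.90%

From F = S·e^((r−q)T): (r − q) = ln(F/S)/T
ln(8690.2/8614.1) = ln(1.008834) = 0.008795
(r − q) = 0.008795 / (90/360) = 0.035180
q = r − ln(F/S)/T = 0.0642 − 0.035180 = 0.029020
q = 2.90%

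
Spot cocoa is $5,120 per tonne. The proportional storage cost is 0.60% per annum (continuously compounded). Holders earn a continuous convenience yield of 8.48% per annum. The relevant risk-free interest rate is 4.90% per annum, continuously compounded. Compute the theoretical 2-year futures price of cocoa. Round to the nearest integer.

Net carry = r + u − y = 0.0490 + 0.0060 − 0.0848 = -0.0298
F = S·e^((r+u−y)T) = 5120 · e^(-0.0298 × 2) = 5120 · e^-0.059600
= 5120 × 0.942141 = $4,824 per tonne

$4,824 per tonne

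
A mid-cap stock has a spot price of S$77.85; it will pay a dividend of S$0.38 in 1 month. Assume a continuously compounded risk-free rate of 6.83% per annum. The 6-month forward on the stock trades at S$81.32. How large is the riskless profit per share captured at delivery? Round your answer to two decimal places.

S$1.16 per share

PV(dividends) I = 0.38·e^(−0.0683·1/12) = 0.3778
Fair forward F* = (S − I)·e^(rT) = (77.85 − 0.3778)·e^0.034150 = 77.4722 × 1.034740 = 80.1636
Market S$81.32 > fair 80.1636: forward overpriced → cash-and-carry (borrow at r, buy the stock and collect the dividends, short the forward).
Profit at T = |F_mkt − F*| = |81.32 − 80.1636| = S$1.16 per share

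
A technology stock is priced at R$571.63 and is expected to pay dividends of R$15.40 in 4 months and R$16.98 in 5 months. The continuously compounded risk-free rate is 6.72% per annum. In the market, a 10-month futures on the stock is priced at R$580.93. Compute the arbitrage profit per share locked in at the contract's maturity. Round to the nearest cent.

R$9.76 per share

PV(dividends) I = 15.40·e^(−0.0672·4/12) + 16.98·e^(−0.0672·5/12) = 31.5700
Fair futures F* = (S − I)·e^(rT) = (571.63 − 31.5700)·e^0.056000 = 540.0600 × 1.057598 = 571.1664
Market R$580.93 > fair 571.1664: forward overpriced → cash-and-carry (borrow at r, buy the stock and collect the dividends, short the forward).
Profit at T = |F_mkt − F*| = |580.93 − 571.1664| = R$9.76 per share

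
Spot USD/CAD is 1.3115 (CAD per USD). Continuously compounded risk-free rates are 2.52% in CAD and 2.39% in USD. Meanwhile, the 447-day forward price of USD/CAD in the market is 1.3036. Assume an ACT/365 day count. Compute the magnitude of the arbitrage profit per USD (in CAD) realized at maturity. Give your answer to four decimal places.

0.0100 per USD (in CAD)

Fair forward: F* = S·e^(carry·T), with carry = (r_CAD − r_USD) = 0.0252 − 0.0239 = 0.0013
F* = 1.3115 · e^(0.0013 × 447/365) = 1.3115 · e^0.001592 = 1.3115 × 1.001593 = 1.3136
Market 1.3036 < fair 1.3136: forward underpriced → reverse cash-and-carry (short spot, go long the forward).
At maturity, profit = |F_mkt − F*| = |1.3036 − 1.3136| = 0.0100 per USD (in CAD)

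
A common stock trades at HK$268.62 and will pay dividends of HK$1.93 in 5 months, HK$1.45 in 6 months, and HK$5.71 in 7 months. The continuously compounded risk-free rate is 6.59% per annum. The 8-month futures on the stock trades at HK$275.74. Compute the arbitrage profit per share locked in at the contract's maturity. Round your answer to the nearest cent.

PV(dividends) I = 1.93·e^(−0.0659·5/12) + 1.45·e^(−0.0659·6/12) + 5.71·e^(−0.0659·7/12) = 8.7754
Fair futures F* = (S − I)·e^(rT) = (268.62 − 8.7754)·e^0.043933 = 259.8446 × 1.044912 = 271.5147
Market HK$275.74 > fair 271.5147: forward overpriced → cash-and-carry (borrow at r, buy the stock and collect the dividends, short the forward).
Profit at T = |F_mkt − F*| = |275.74 − 271.5147| = HK$4.23 per share

HK$4.23 per share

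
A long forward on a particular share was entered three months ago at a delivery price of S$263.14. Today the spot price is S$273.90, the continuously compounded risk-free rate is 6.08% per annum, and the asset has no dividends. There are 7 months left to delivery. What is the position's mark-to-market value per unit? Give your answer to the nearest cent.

Current fair forward for the remaining 7 months: F = S·e^(r·T), r = 0.0608
F = 273.90 · e^(0.0608 × 7/12) = 273.90 × 1.036103 = 283.7886
Value of long forward = (F − K)·e^(−rT) = (283.7886 − 263.14) · e^(−0.0608·7/12)
= 20.6486 × 0.965155 = 19.93

S$19.93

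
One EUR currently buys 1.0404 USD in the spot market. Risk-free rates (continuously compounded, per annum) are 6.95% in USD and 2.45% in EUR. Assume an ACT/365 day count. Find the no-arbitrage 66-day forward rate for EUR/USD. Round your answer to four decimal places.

F = S·e^((r_USD − r_EUR)T) = 1.0404 · e^((0.0695 − 0.0245) × 66/365)
= 1.0404 · e^0.008137 = 1.0404 × 1.008170
F = 1.0489 USD per EUR

1.0489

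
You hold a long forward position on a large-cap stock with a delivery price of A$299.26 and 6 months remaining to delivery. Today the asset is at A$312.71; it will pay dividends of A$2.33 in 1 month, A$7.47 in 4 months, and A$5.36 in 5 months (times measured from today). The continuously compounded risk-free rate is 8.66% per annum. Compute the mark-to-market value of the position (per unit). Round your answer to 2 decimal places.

A$11.39

PV(remaining dividends) I = 2.33·e^(−0.0866·1/12) + 7.47·e^(−0.0866·4/12) + 5.36·e^(−0.0866·5/12) = 14.7407
Current forward F = (S − I)·e^(rT) = (312.71 − 14.7407)·e^(0.0866·6/12) = 297.9693 × 1.044251 = 311.1547
Value (long) = (F − K)·e^(−rT) = (311.1547 − 299.26) × 0.957624 = 11.3907
Value = A$11.39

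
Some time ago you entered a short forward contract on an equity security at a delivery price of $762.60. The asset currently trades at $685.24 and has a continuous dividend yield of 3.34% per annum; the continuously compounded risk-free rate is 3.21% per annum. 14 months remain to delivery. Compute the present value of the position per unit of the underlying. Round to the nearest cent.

$75.52

Current fair forward for the remaining 14 months: F = S·e^((r − q)·T), (r − q) = 0.0321 − 0.0334 = -0.0013
F = 685.24 · e^(-0.0013 × 14/12) = 685.24 × 0.998484 = 684.2012
Value of long forward = (F − K)·e^(−rT) = (684.2012 − 762.60) · e^(−0.0321·14/12)
= -78.3988 × 0.963243 = -75.52
Short position value = −(long value) = $75.52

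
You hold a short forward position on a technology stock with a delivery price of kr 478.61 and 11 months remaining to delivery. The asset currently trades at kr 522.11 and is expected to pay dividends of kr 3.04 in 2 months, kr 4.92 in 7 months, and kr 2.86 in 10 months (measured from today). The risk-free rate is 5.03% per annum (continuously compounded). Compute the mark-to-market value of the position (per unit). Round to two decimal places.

-kr 54.53

PV(remaining dividends) I = 3.04·e^(−0.0503·2/12) + 4.92·e^(−0.0503·7/12) + 2.86·e^(−0.0503·10/12) = 10.5350
Current forward F = (S − I)·e^(rT) = (522.11 − 10.5350)·e^(0.0503·11/12) = 511.5750 × 1.047188 = 535.7152
Value (long) = (F − K)·e^(−rT) = (535.7152 − 478.61) × 0.954939 = 54.5320
Short position value = −(long value) = -kr 54.53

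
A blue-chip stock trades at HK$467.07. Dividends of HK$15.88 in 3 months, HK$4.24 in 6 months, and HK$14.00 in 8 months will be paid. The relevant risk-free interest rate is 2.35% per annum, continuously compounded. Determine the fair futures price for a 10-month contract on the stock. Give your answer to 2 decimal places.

PV(dividends) I = 15.88·e^(−0.0235·3/12) + 4.24·e^(−0.0235·6/12) + 14.00·e^(−0.0235·8/12)
I = 15.7870 + 4.1905 + 13.7824 = 33.7599
F = (S − I)·e^(rT) = (467.07 − 33.7599) · e^(0.0235·10/12)
= 433.3101 · e^0.019583 = 433.3101 × 1.019776 = HK$441.88

HK$441.88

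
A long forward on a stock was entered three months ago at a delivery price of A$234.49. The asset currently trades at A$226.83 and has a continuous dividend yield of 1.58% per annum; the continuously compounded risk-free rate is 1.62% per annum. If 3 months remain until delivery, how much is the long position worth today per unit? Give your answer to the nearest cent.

Current fair forward for the remaining 3 months: F = S·e^((r − q)·T), (r − q) = 0.0162 − 0.0158 = 0.0004
F = 226.83 · e^(0.0004 × 3/12) = 226.83 × 1.000100 = 226.8527
Value of long forward = (F − K)·e^(−rT) = (226.8527 − 234.49) · e^(−0.0162·3/12)
= -7.6373 × 0.995958 = -7.61

-A$7.61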